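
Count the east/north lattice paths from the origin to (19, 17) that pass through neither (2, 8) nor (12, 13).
Number of paths = 6785387400

Inclusion–exclusion. Total paths: C(36, 19) = 8597496600. Through P₁: C(10, 2)·C(26, 17) = 140604750. Through P₂: C(25, 12)·C(11, 7) = 1716099000. Since P₁ is strictly southwest of P₂, a monotone path through both must visit P₁ then P₂; paths through both = C(10, 2)·C(15, 10)·C(11, 7) = 44594550. Avoid both = 8597496600 − 140604750 − 1716099000 + 44594550 = 6785387400.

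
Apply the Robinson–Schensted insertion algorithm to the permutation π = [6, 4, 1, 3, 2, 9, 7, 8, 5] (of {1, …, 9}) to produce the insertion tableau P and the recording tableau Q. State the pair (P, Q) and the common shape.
P = [1, 2, 5, 8] / [3, 7] / [4, 9] / [6];  Q = [1, 4, 6, 8] / [2, 7] / [3, 9] / [5];  common shape = (4, 2, 2, 1)

Row-insert the values π_1, π_2, … into P one at a time, bumping the leftmost entry strictly greater than the inserted value down to the next row. The recording tableau Q records, in position (i, j), the step at which that cell was added to P.
  Insert 6 (step 1): P = [6];  Q = [1]
  Insert 4 (step 2): P = [4] / [6];  Q = [1] / [2]
  Insert 1 (step 3): P = [1] / [4] / [6];  Q = [1] / [2] / [3]
  Insert 3 (step 4): P = [1, 3] / [4] / [6];  Q = [1, 4] / [2] / [3]
  Insert 2 (step 5): P = [1, 2] / [3] / [4] / [6];  Q = [1, 4] / [2] / [3] / [5]
  Insert 9 (step 6): P = [1, 2, 9] / [3] / [4] / [6];  Q = [1, 4, 6] / [2] / [3] / [5]
  Insert 7 (step 7): P = [1, 2, 7] / [3, 9] / [4] / [6];  Q = [1, 4, 6] / [2, 7] / [3] / [5]
  Insert 8 (step 8): P = [1, 2, 7, 8] / [3, 9] / [4] / [6];  Q = [1, 4, 6, 8] / [2, 7] / [3] / [5]
  Insert 5 (step 9): P = [1, 2, 5, 8] / [3, 7] / [4, 9] / [6];  Q = [1, 4, 6, 8] / [2, 7] / [3, 9] / [5]
Final shape: (4, 2, 2, 1).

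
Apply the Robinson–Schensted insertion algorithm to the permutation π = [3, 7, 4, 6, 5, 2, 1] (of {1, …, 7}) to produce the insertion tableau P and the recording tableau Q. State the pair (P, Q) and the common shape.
P = [1, 4, 5] / [2] / [3] / [6] / [7];  Q = [1, 2, 4] / [3] / [5] / [6] / [7];  common shape = (3, 1, 1, 1, 1)

Row-insert the values π_1, π_2, … into P one at a time, bumping the leftmost entry strictly greater than the inserted value down to the next row. The recording tableau Q records, in position (i, j), the step at which that cell was added to P.
  Insert 3 (step 1): P = [3];  Q = [1]
  Insert 7 (step 2): P = [3, 7];  Q = [1, 2]
  Insert 4 (step 3): P = [3, 4] / [7];  Q = [1, 2] / [3]
  Insert 6 (step 4): P = [3, 4, 6] / [7];  Q = [1, 2, 4] / [3]
  Insert 5 (step 5): P = [3, 4, 5] / [6] / [7];  Q = [1, 2, 4] / [3] / [5]
  Insert 2 (step 6): P = [2, 4, 5] / [3] / [6] / [7];  Q = [1, 2, 4] / [3] / [5] / [6]
  Insert 1 (step 7): P = [1, 4, 5] / [2] / [3] / [6] / [7];  Q = [1, 2, 4] / [3] / [5] / [6] / [7]
Final shape: (3, 1, 1, 1, 1).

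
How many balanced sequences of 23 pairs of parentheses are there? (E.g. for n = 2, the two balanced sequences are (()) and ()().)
C_23 = 343059613650

These balanced parentheses are counted by the Catalan number C_n = (1/(n + 1)) · C(2n, n). For n = 23: C_23 = (1/24) · C(46, 23) = 8233430727600/24 = 343059613650.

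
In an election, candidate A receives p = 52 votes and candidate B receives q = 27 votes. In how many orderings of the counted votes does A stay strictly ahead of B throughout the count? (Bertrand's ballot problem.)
Strict-lead orderings = 322343910120248162300

Total orderings of the 79 votes with 52 for A: C(79, 52) = 1018606755979984192868. By the Bertrand ballot formula (Cycle Lemma / reflection principle), the number of orderings in which A is strictly ahead of B throughout is (p − q)/(p + q) · C(p + q, p) = (52 − 27)/(52 + 27) · 1018606755979984192868 = 322343910120248162300.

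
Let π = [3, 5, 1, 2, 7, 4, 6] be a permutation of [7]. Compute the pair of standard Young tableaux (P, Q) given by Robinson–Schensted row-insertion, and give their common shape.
P = [1, 2, 4, 6] / [3, 5, 7];  Q = [1, 2, 5, 7] / [3, 4, 6];  common shape = (4, 3)

Row-insert the values π_1, π_2, … into P one at a time, bumping the leftmost entry strictly greater than the inserted value down to the next row. The recording tableau Q records, in position (i, j), the step at which that cell was added to P.
  Insert 3 (step 1): P = [3];  Q = [1]
  Insert 5 (step 2): P = [3, 5];  Q = [1, 2]
  Insert 1 (step 3): P = [1, 5] / [3];  Q = [1, 2] / [3]
  Insert 2 (step 4): P = [1, 2] / [3, 5];  Q = [1, 2] / [3, 4]
  Insert 7 (step 5): P = [1, 2, 7] / [3, 5];  Q = [1, 2, 5] / [3, 4]
  Insert 4 (step 6): P = [1, 2, 4] / [3, 5, 7];  Q = [1, 2, 5] / [3, 4, 6]
  Insert 6 (step 7): P = [1, 2, 4, 6] / [3, 5, 7];  Q = [1, 2, 5, 7] / [3, 4, 6]
Final shape: (4, 3).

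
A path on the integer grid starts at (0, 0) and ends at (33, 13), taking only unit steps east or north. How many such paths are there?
Number of paths = 101766230790

A monotone lattice path from (0, 0) to (33, 13) consists of 33 east steps and 13 north steps in some order, so it is determined by which 33 of the 46 steps are east. The count is C(46, 33) = 101766230790.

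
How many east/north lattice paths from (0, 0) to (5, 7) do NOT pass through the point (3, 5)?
Number of paths = 456

Total paths from (0, 0) to (5, 7): C(12, 5) = 792. Paths through (3, 5): (paths (0, 0) → (3, 5)) × (paths (3, 5) → (5, 7)) = C(8, 3) · C(4, 2) = 56 · 6 = 336. Avoidance count = 792 − 336 = 456.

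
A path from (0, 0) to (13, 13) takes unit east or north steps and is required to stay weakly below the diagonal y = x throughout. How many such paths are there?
Number of paths = 742900

By the reflection principle (André's argument), the number of monotone paths to (13, 13) with n ≤ m that never go above y = x is C(26, 13) − C(26, 14) = 10400600 − 9657700 = 742900.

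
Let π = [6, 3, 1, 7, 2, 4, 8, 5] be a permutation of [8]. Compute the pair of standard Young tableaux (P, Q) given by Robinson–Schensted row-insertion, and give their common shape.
P = [1, 2, 4, 5] / [3, 7, 8] / [6];  Q = [1, 4, 6, 7] / [2, 5, 8] / [3];  common shape = (4, 3, 1)

Row-insert the values π_1, π_2, … into P one at a time, bumping the leftmost entry strictly greater than the inserted value down to the next row. The recording tableau Q records, in position (i, j), the step at which that cell was added to P.
  Insert 6 (step 1): P = [6];  Q = [1]
  Insert 3 (step 2): P = [3] / [6];  Q = [1] / [2]
  Insert 1 (step 3): P = [1] / [3] / [6];  Q = [1] / [2] / [3]
  Insert 7 (step 4): P = [1, 7] / [3] / [6];  Q = [1, 4] / [2] / [3]
  Insert 2 (step 5): P = [1, 2] / [3, 7] / [6];  Q = [1, 4] / [2, 5] / [3]
  Insert 4 (step 6): P = [1, 2, 4] / [3, 7] / [6];  Q = [1, 4, 6] / [2, 5] / [3]
  Insert 8 (step 7): P = [1, 2, 4, 8] / [3, 7] / [6];  Q = [1, 4, 6, 7] / [2, 5] / [3]
  Insert 5 (step 8): P = [1, 2, 4, 5] / [3, 7, 8] / [6];  Q = [1, 4, 6, 7] / [2, 5, 8] / [3]
Final shape: (4, 3, 1).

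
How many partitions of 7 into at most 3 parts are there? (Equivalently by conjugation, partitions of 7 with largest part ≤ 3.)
p(7, parts ≤ 3) = 8

Partitions of 7 with all parts ≤ 3: 3+3+1, 3+2+2, 3+2+1+1, 3+1+1+1+1, 2+2+2+1, 2+2+1+1+1, 2+1+1+1+1+1, 1+1+1+1+1+1+1. Count = 8.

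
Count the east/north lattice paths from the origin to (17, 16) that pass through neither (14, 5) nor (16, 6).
Number of paths = 1162133499

Inclusion–exclusion. Total paths: C(33, 17) = 1166803110. Through P₁: C(19, 14)·C(14, 3) = 4232592. Through P₂: C(22, 16)·C(11, 1) = 820743. Since P₁ is strictly southwest of P₂, a monotone path through both must visit P₁ then P₂; paths through both = C(19, 14)·C(3, 2)·C(11, 1) = 383724. Avoid both = 1166803110 − 4232592 − 820743 + 383724 = 1162133499.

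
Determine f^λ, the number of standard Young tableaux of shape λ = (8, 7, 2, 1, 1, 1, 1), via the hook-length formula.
# SYT of shape (8, 7, 2, 1, 1, 1, 1) = 110853600

Hook-length formula: f^λ = n! / Π hook(c), product over all cells c of the Young diagram. For λ = (8, 7, 2, 1, 1, 1, 1), n = 21 boxes. Hook lengths by row (left-to-right, top-to-bottom): [14, 9, 7, 6, 5, 4, 3, 1]; [12, 7, 5, 4, 3, 2, 1]; [6, 1]; [4]; [3]; [2]; [1]. Product of hooks = 460886630400. So f^λ = 21! / 460886630400 = 51090942171709440000 / 460886630400 = 110853600.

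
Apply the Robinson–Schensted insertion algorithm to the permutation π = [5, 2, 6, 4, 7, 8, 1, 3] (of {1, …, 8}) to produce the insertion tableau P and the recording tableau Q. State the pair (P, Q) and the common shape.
P = [1, 3, 7, 8] / [2, 4] / [5, 6];  Q = [1, 3, 5, 6] / [2, 4] / [7, 8];  common shape = (4, 2, 2)

Row-insert the values π_1, π_2, … into P one at a time, bumping the leftmost entry strictly greater than the inserted value down to the next row. The recording tableau Q records, in position (i, j), the step at which that cell was added to P.
  Insert 5 (step 1): P = [5];  Q = [1]
  Insert 2 (step 2): P = [2] / [5];  Q = [1] / [2]
  Insert 6 (step 3): P = [2, 6] / [5];  Q = [1, 3] / [2]
  Insert 4 (step 4): P = [2, 4] / [5, 6];  Q = [1, 3] / [2, 4]
  Insert 7 (step 5): P = [2, 4, 7] / [5, 6];  Q = [1, 3, 5] / [2, 4]
  Insert 8 (step 6): P = [2, 4, 7, 8] / [5, 6];  Q = [1, 3, 5, 6] / [2, 4]
  Insert 1 (step 7): P = [1, 4, 7, 8] / [2, 6] / [5];  Q = [1, 3, 5, 6] / [2, 4] / [7]
  Insert 3 (step 8): P = [1, 3, 7, 8] / [2, 4] / [5, 6];  Q = [1, 3, 5, 6] / [2, 4] / [7, 8]
Final shape: (4, 2, 2).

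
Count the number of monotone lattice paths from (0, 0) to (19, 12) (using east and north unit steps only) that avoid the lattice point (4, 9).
Number of paths = 140537085

Total paths from (0, 0) to (19, 12): C(31, 19) = 141120525. Paths through (4, 9): (paths (0, 0) → (4, 9)) × (paths (4, 9) → (19, 12)) = C(13, 4) · C(18, 15) = 715 · 816 = 583440. Avoidance count = 141120525 − 583440 = 140537085.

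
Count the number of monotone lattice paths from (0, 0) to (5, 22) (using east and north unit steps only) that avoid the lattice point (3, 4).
Number of paths = 74080

Total paths from (0, 0) to (5, 22): C(27, 5) = 80730. Paths through (3, 4): (paths (0, 0) → (3, 4)) × (paths (3, 4) → (5, 22)) = C(7, 3) · C(20, 2) = 35 · 190 = 6650. Avoidance count = 80730 − 6650 = 74080.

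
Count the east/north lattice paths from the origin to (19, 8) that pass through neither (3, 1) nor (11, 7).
Number of paths = 1061139

Inclusion–exclusion. Total paths: C(27, 19) = 2220075. Through P₁: C(4, 3)·C(23, 16) = 980628. Through P₂: C(18, 11)·C(9, 8) = 286416. Since P₁ is strictly southwest of P₂, a monotone path through both must visit P₁ then P₂; paths through both = C(4, 3)·C(14, 8)·C(9, 8) = 108108. Avoid both = 2220075 − 980628 − 286416 + 108108 = 1061139.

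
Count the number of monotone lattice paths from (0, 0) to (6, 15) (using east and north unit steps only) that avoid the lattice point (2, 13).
Number of paths = 52689

Total paths from (0, 0) to (6, 15): C(21, 6) = 54264. Paths through (2, 13): (paths (0, 0) → (2, 13)) × (paths (2, 13) → (6, 15)) = C(15, 2) · C(6, 4) = 105 · 15 = 1575. Avoidance count = 54264 − 1575 = 52689.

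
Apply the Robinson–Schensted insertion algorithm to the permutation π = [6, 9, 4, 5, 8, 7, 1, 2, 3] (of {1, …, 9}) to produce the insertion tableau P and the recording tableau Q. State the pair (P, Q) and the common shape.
P = [1, 2, 3] / [4, 5, 7] / [6, 8] / [9];  Q = [1, 2, 5] / [3, 4, 9] / [6, 8] / [7];  common shape = (3, 3, 2, 1)

Row-insert the values π_1, π_2, … into P one at a time, bumping the leftmost entry strictly greater than the inserted value down to the next row. The recording tableau Q records, in position (i, j), the step at which that cell was added to P.
  Insert 6 (step 1): P = [6];  Q = [1]
  Insert 9 (step 2): P = [6, 9];  Q = [1, 2]
  Insert 4 (step 3): P = [4, 9] / [6];  Q = [1, 2] / [3]
  Insert 5 (step 4): P = [4, 5] / [6, 9];  Q = [1, 2] / [3, 4]
  Insert 8 (step 5): P = [4, 5, 8] / [6, 9];  Q = [1, 2, 5] / [3, 4]
  Insert 7 (step 6): P = [4, 5, 7] / [6, 8] / [9];  Q = [1, 2, 5] / [3, 4] / [6]
  Insert 1 (step 7): P = [1, 5, 7] / [4, 8] / [6] / [9];  Q = [1, 2, 5] / [3, 4] / [6] / [7]
  Insert 2 (step 8): P = [1, 2, 7] / [4, 5] / [6, 8] / [9];  Q = [1, 2, 5] / [3, 4] / [6, 8] / [7]
  Insert 3 (step 9): P = [1, 2, 3] / [4, 5, 7] / [6, 8] / [9];  Q = [1, 2, 5] / [3, 4, 9] / [6, 8] / [7]
Final shape: (3, 3, 2, 1).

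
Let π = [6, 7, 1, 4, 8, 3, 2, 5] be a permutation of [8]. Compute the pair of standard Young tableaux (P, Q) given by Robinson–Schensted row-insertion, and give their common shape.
P = [1, 2, 5] / [3, 7, 8] / [4] / [6];  Q = [1, 2, 5] / [3, 4, 8] / [6] / [7];  common shape = (3, 3, 1, 1)

Row-insert the values π_1, π_2, … into P one at a time, bumping the leftmost entry strictly greater than the inserted value down to the next row. The recording tableau Q records, in position (i, j), the step at which that cell was added to P.
  Insert 6 (step 1): P = [6];  Q = [1]
  Insert 7 (step 2): P = [6, 7];  Q = [1, 2]
  Insert 1 (step 3): P = [1, 7] / [6];  Q = [1, 2] / [3]
  Insert 4 (step 4): P = [1, 4] / [6, 7];  Q = [1, 2] / [3, 4]
  Insert 8 (step 5): P = [1, 4, 8] / [6, 7];  Q = [1, 2, 5] / [3, 4]
  Insert 3 (step 6): P = [1, 3, 8] / [4, 7] / [6];  Q = [1, 2, 5] / [3, 4] / [6]
  Insert 2 (step 7): P = [1, 2, 8] / [3, 7] / [4] / [6];  Q = [1, 2, 5] / [3, 4] / [6] / [7]
  Insert 5 (step 8): P = [1, 2, 5] / [3, 7, 8] / [4] / [6];  Q = [1, 2, 5] / [3, 4, 8] / [6] / [7]
Final shape: (3, 3, 1, 1).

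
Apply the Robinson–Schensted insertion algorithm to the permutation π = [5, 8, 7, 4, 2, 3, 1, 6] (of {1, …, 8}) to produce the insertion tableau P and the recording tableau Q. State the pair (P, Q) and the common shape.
P = [1, 3, 6] / [2, 7] / [4] / [5] / [8];  Q = [1, 2, 8] / [3, 6] / [4] / [5] / [7];  common shape = (3, 2, 1, 1, 1)

Row-insert the values π_1, π_2, … into P one at a time, bumping the leftmost entry strictly greater than the inserted value down to the next row. The recording tableau Q records, in position (i, j), the step at which that cell was added to P.
  Insert 5 (step 1): P = [5];  Q = [1]
  Insert 8 (step 2): P = [5, 8];  Q = [1, 2]
  Insert 7 (step 3): P = [5, 7] / [8];  Q = [1, 2] / [3]
  Insert 4 (step 4): P = [4, 7] / [5] / [8];  Q = [1, 2] / [3] / [4]
  Insert 2 (step 5): P = [2, 7] / [4] / [5] / [8];  Q = [1, 2] / [3] / [4] / [5]
  Insert 3 (step 6): P = [2, 3] / [4, 7] / [5] / [8];  Q = [1, 2] / [3, 6] / [4] / [5]
  Insert 1 (step 7): P = [1, 3] / [2, 7] / [4] / [5] / [8];  Q = [1, 2] / [3, 6] / [4] / [5] / [7]
  Insert 6 (step 8): P = [1, 3, 6] / [2, 7] / [4] / [5] / [8];  Q = [1, 2, 8] / [3, 6] / [4] / [5] / [7]
Final shape: (3, 2, 1, 1, 1).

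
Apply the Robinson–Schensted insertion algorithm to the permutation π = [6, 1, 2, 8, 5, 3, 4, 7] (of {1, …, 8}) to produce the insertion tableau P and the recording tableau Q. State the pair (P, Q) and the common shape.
P = [1, 2, 3, 4, 7] / [5, 8] / [6];  Q = [1, 3, 4, 7, 8] / [2, 5] / [6];  common shape = (5, 2, 1)

Row-insert the values π_1, π_2, … into P one at a time, bumping the leftmost entry strictly greater than the inserted value down to the next row. The recording tableau Q records, in position (i, j), the step at which that cell was added to P.
  Insert 6 (step 1): P = [6];  Q = [1]
  Insert 1 (step 2): P = [1] / [6];  Q = [1] / [2]
  Insert 2 (step 3): P = [1, 2] / [6];  Q = [1, 3] / [2]
  Insert 8 (step 4): P = [1, 2, 8] / [6];  Q = [1, 3, 4] / [2]
  Insert 5 (step 5): P = [1, 2, 5] / [6, 8];  Q = [1, 3, 4] / [2, 5]
  Insert 3 (step 6): P = [1, 2, 3] / [5, 8] / [6];  Q = [1, 3, 4] / [2, 5] / [6]
  Insert 4 (step 7): P = [1, 2, 3, 4] / [5, 8] / [6];  Q = [1, 3, 4, 7] / [2, 5] / [6]
  Insert 7 (step 8): P = [1, 2, 3, 4, 7] / [5, 8] / [6];  Q = [1, 3, 4, 7, 8] / [2, 5] / [6]
Final shape: (5, 2, 1).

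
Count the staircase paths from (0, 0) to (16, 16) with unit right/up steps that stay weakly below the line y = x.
C_16 = 35357670

These NE paths below the diagonal are counted by the Catalan number C_n = (1/(n + 1)) · C(2n, n). For n = 16: C_16 = (1/17) · C(32, 16) = 601080390/17 = 35357670.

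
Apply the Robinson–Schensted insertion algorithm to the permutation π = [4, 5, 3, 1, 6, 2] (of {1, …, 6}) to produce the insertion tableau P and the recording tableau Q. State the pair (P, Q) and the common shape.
P = [1, 2, 6] / [3, 5] / [4];  Q = [1, 2, 5] / [3, 6] / [4];  common shape = (3, 2, 1)

Row-insert the values π_1, π_2, … into P one at a time, bumping the leftmost entry strictly greater than the inserted value down to the next row. The recording tableau Q records, in position (i, j), the step at which that cell was added to P.
  Insert 4 (step 1): P = [4];  Q = [1]
  Insert 5 (step 2): P = [4, 5];  Q = [1, 2]
  Insert 3 (step 3): P = [3, 5] / [4];  Q = [1, 2] / [3]
  Insert 1 (step 4): P = [1, 5] / [3] / [4];  Q = [1, 2] / [3] / [4]
  Insert 6 (step 5): P = [1, 5, 6] / [3] / [4];  Q = [1, 2, 5] / [3] / [4]
  Insert 2 (step 6): P = [1, 2, 6] / [3, 5] / [4];  Q = [1, 2, 5] / [3, 6] / [4]
Final shape: (3, 2, 1).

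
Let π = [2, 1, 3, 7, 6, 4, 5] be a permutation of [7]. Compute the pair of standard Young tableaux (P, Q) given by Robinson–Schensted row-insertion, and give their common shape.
P = [1, 3, 4, 5] / [2, 6] / [7];  Q = [1, 3, 4, 7] / [2, 5] / [6];  common shape = (4, 2, 1)

Row-insert the values π_1, π_2, … into P one at a time, bumping the leftmost entry strictly greater than the inserted value down to the next row. The recording tableau Q records, in position (i, j), the step at which that cell was added to P.
  Insert 2 (step 1): P = [2];  Q = [1]
  Insert 1 (step 2): P = [1] / [2];  Q = [1] / [2]
  Insert 3 (step 3): P = [1, 3] / [2];  Q = [1, 3] / [2]
  Insert 7 (step 4): P = [1, 3, 7] / [2];  Q = [1, 3, 4] / [2]
  Insert 6 (step 5): P = [1, 3, 6] / [2, 7];  Q = [1, 3, 4] / [2, 5]
  Insert 4 (step 6): P = [1, 3, 4] / [2, 6] / [7];  Q = [1, 3, 4] / [2, 5] / [6]
  Insert 5 (step 7): P = [1, 3, 4, 5] / [2, 6] / [7];  Q = [1, 3, 4, 7] / [2, 5] / [6]
Final shape: (4, 2, 1).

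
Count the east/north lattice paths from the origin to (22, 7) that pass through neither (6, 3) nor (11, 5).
Number of paths = 950688

Inclusion–exclusion. Total paths: C(29, 22) = 1560780. Through P₁: C(9, 6)·C(20, 16) = 406980. Through P₂: C(16, 11)·C(13, 11) = 340704. Since P₁ is strictly southwest of P₂, a monotone path through both must visit P₁ then P₂; paths through both = C(9, 6)·C(7, 5)·C(13, 11) = 137592. Avoid both = 1560780 − 406980 − 340704 + 137592 = 950688.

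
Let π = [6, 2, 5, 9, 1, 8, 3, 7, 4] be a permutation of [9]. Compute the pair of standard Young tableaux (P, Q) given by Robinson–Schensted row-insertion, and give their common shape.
P = [1, 3, 4] / [2, 5, 7] / [6, 8] / [9];  Q = [1, 3, 4] / [2, 6, 8] / [5, 7] / [9];  common shape = (3, 3, 2, 1)

Row-insert the values π_1, π_2, … into P one at a time, bumping the leftmost entry strictly greater than the inserted value down to the next row. The recording tableau Q records, in position (i, j), the step at which that cell was added to P.
  Insert 6 (step 1): P = [6];  Q = [1]
  Insert 2 (step 2): P = [2] / [6];  Q = [1] / [2]
  Insert 5 (step 3): P = [2, 5] / [6];  Q = [1, 3] / [2]
  Insert 9 (step 4): P = [2, 5, 9] / [6];  Q = [1, 3, 4] / [2]
  Insert 1 (step 5): P = [1, 5, 9] / [2] / [6];  Q = [1, 3, 4] / [2] / [5]
  Insert 8 (step 6): P = [1, 5, 8] / [2, 9] / [6];  Q = [1, 3, 4] / [2, 6] / [5]
  Insert 3 (step 7): P = [1, 3, 8] / [2, 5] / [6, 9];  Q = [1, 3, 4] / [2, 6] / [5, 7]
  Insert 7 (step 8): P = [1, 3, 7] / [2, 5, 8] / [6, 9];  Q = [1, 3, 4] / [2, 6, 8] / [5, 7]
  Insert 4 (step 9): P = [1, 3, 4] / [2, 5, 7] / [6, 8] / [9];  Q = [1, 3, 4] / [2, 6, 8] / [5, 7] / [9]
Final shape: (3, 3, 2, 1).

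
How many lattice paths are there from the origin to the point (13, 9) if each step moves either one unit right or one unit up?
Number of paths = 497420

A monotone lattice path from (0, 0) to (13, 9) consists of 13 east steps and 9 north steps in some order, so it is determined by which 13 of the 22 steps are east. The count is C(22, 13) = 497420.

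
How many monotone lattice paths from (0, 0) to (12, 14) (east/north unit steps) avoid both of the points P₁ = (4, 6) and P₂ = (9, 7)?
Number of paths = 5733400

Inclusion–exclusion. Total paths: C(26, 12) = 9657700. Through P₁: C(10, 4)·C(16, 8) = 2702700. Through P₂: C(16, 9)·C(10, 3) = 1372800. Since P₁ is strictly southwest of P₂, a monotone path through both must visit P₁ then P₂; paths through both = C(10, 4)·C(6, 5)·C(10, 3) = 151200. Avoid both = 9657700 − 2702700 − 1372800 + 151200 = 5733400.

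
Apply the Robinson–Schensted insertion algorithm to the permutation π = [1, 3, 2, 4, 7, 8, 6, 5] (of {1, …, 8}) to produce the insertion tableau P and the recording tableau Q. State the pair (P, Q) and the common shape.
P = [1, 2, 4, 5, 8] / [3, 6] / [7];  Q = [1, 2, 4, 5, 6] / [3, 7] / [8];  common shape = (5, 2, 1)

Row-insert the values π_1, π_2, … into P one at a time, bumping the leftmost entry strictly greater than the inserted value down to the next row. The recording tableau Q records, in position (i, j), the step at which that cell was added to P.
  Insert 1 (step 1): P = [1];  Q = [1]
  Insert 3 (step 2): P = [1, 3];  Q = [1, 2]
  Insert 2 (step 3): P = [1, 2] / [3];  Q = [1, 2] / [3]
  Insert 4 (step 4): P = [1, 2, 4] / [3];  Q = [1, 2, 4] / [3]
  Insert 7 (step 5): P = [1, 2, 4, 7] / [3];  Q = [1, 2, 4, 5] / [3]
  Insert 8 (step 6): P = [1, 2, 4, 7, 8] / [3];  Q = [1, 2, 4, 5, 6] / [3]
  Insert 6 (step 7): P = [1, 2, 4, 6, 8] / [3, 7];  Q = [1, 2, 4, 5, 6] / [3, 7]
  Insert 5 (step 8): P = [1, 2, 4, 5, 8] / [3, 6] / [7];  Q = [1, 2, 4, 5, 6] / [3, 7] / [8]
Final shape: (5, 2, 1).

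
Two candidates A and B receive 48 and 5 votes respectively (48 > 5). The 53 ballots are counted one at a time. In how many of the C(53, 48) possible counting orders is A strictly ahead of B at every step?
Strict-lead orderings = 2328235

Total orderings of the 53 votes with 48 for A: C(53, 48) = 2869685. By the Bertrand ballot formula (Cycle Lemma / reflection principle), the number of orderings in which A is strictly ahead of B throughout is (p − q)/(p + q) · C(p + q, p) = (48 − 5)/(48 + 5) · 2869685 = 2328235.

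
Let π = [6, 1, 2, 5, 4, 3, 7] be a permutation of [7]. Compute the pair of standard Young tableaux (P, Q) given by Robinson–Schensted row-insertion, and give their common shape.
P = [1, 2, 3, 7] / [4] / [5] / [6];  Q = [1, 3, 4, 7] / [2] / [5] / [6];  common shape = (4, 1, 1, 1)

Row-insert the values π_1, π_2, … into P one at a time, bumping the leftmost entry strictly greater than the inserted value down to the next row. The recording tableau Q records, in position (i, j), the step at which that cell was added to P.
  Insert 6 (step 1): P = [6];  Q = [1]
  Insert 1 (step 2): P = [1] / [6];  Q = [1] / [2]
  Insert 2 (step 3): P = [1, 2] / [6];  Q = [1, 3] / [2]
  Insert 5 (step 4): P = [1, 2, 5] / [6];  Q = [1, 3, 4] / [2]
  Insert 4 (step 5): P = [1, 2, 4] / [5] / [6];  Q = [1, 3, 4] / [2] / [5]
  Insert 3 (step 6): P = [1, 2, 3] / [4] / [5] / [6];  Q = [1, 3, 4] / [2] / [5] / [6]
  Insert 7 (step 7): P = [1, 2, 3, 7] / [4] / [5] / [6];  Q = [1, 3, 4, 7] / [2] / [5] / [6]
Final shape: (4, 1, 1, 1).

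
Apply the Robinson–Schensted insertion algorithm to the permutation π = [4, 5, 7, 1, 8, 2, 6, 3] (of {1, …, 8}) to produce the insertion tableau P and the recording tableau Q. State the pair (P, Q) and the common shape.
P = [1, 2, 3, 8] / [4, 5, 6] / [7];  Q = [1, 2, 3, 5] / [4, 6, 7] / [8];  common shape = (4, 3, 1)

Row-insert the values π_1, π_2, … into P one at a time, bumping the leftmost entry strictly greater than the inserted value down to the next row. The recording tableau Q records, in position (i, j), the step at which that cell was added to P.
  Insert 4 (step 1): P = [4];  Q = [1]
  Insert 5 (step 2): P = [4, 5];  Q = [1, 2]
  Insert 7 (step 3): P = [4, 5, 7];  Q = [1, 2, 3]
  Insert 1 (step 4): P = [1, 5, 7] / [4];  Q = [1, 2, 3] / [4]
  Insert 8 (step 5): P = [1, 5, 7, 8] / [4];  Q = [1, 2, 3, 5] / [4]
  Insert 2 (step 6): P = [1, 2, 7, 8] / [4, 5];  Q = [1, 2, 3, 5] / [4, 6]
  Insert 6 (step 7): P = [1, 2, 6, 8] / [4, 5, 7];  Q = [1, 2, 3, 5] / [4, 6, 7]
  Insert 3 (step 8): P = [1, 2, 3, 8] / [4, 5, 6] / [7];  Q = [1, 2, 3, 5] / [4, 6, 7] / [8]
Final shape: (4, 3, 1).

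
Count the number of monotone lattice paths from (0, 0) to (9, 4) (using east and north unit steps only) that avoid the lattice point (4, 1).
Number of paths = 435

Total paths from (0, 0) to (9, 4): C(13, 9) = 715. Paths through (4, 1): (paths (0, 0) → (4, 1)) × (paths (4, 1) → (9, 4)) = C(5, 4) · C(8, 5) = 5 · 56 = 280. Avoidance count = 715 − 280 = 435.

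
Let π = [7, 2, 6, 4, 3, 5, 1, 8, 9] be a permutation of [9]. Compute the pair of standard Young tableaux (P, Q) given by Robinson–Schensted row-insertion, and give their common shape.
P = [1, 3, 5, 8, 9] / [2] / [4] / [6] / [7];  Q = [1, 3, 6, 8, 9] / [2] / [4] / [5] / [7];  common shape = (5, 1, 1, 1, 1)

Row-insert the values π_1, π_2, … into P one at a time, bumping the leftmost entry strictly greater than the inserted value down to the next row. The recording tableau Q records, in position (i, j), the step at which that cell was added to P.
  Insert 7 (step 1): P = [7];  Q = [1]
  Insert 2 (step 2): P = [2] / [7];  Q = [1] / [2]
  Insert 6 (step 3): P = [2, 6] / [7];  Q = [1, 3] / [2]
  Insert 4 (step 4): P = [2, 4] / [6] / [7];  Q = [1, 3] / [2] / [4]
  Insert 3 (step 5): P = [2, 3] / [4] / [6] / [7];  Q = [1, 3] / [2] / [4] / [5]
  Insert 5 (step 6): P = [2, 3, 5] / [4] / [6] / [7];  Q = [1, 3, 6] / [2] / [4] / [5]
  Insert 1 (step 7): P = [1, 3, 5] / [2] / [4] / [6] / [7];  Q = [1, 3, 6] / [2] / [4] / [5] / [7]
  Insert 8 (step 8): P = [1, 3, 5, 8] / [2] / [4] / [6] / [7];  Q = [1, 3, 6, 8] / [2] / [4] / [5] / [7]
  Insert 9 (step 9): P = [1, 3, 5, 8, 9] / [2] / [4] / [6] / [7];  Q = [1, 3, 6, 8, 9] / [2] / [4] / [5] / [7]
Final shape: (5, 1, 1, 1, 1).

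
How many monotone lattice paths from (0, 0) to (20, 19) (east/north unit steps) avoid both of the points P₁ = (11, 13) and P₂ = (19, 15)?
Number of paths = 47711858490

Inclusion–exclusion. Total paths: C(39, 20) = 68923264410. Through P₁: C(24, 11)·C(15, 9) = 12493200720. Through P₂: C(34, 19)·C(5, 1) = 9279837600. Since P₁ is strictly southwest of P₂, a monotone path through both must visit P₁ then P₂; paths through both = C(24, 11)·C(10, 8)·C(5, 1) = 561632400. Avoid both = 68923264410 − 12493200720 − 9279837600 + 561632400 = 47711858490.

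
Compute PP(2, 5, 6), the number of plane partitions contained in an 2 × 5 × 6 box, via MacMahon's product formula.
PP(2, 5, 6) = 60984

Evaluate the triple product over i = 1..2, j = 1..5, k = 1..6. The factors are (2/1) · (3/2) · (4/3) · (5/4) · (6/5) · (7/6) · (3/2) · (4/3) · … (60 factors total). The numerators and denominators telescope so the product is an integer; carrying out the multiplication exactly gives PP(2, 5, 6) = 60984.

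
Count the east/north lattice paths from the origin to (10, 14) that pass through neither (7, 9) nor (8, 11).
Number of paths = 907996

Inclusion–exclusion. Total paths: C(24, 10) = 1961256. Through P₁: C(16, 7)·C(8, 3) = 640640. Through P₂: C(19, 8)·C(5, 2) = 755820. Since P₁ is strictly southwest of P₂, a monotone path through both must visit P₁ then P₂; paths through both = C(16, 7)·C(3, 1)·C(5, 2) = 343200. Avoid both = 1961256 − 640640 − 755820 + 343200 = 907996.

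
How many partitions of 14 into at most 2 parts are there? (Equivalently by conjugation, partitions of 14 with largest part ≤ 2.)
p(14, parts ≤ 2) = 8

Partitions of 14 with all parts ≤ 2: 2+2+2+2+2+2+2, 2+2+2+2+2+2+1+1, 2+2+2+2+2+1+1+1+1, 2+2+2+2+1+1+1+1+1+1, 2+2+2+1+1+1+1+1+1+1+1, 2+2+1+1+1+1+1+1+1+1+1+1, 2+1+1+1+1+1+1+1+1+1+1+1+1, 1+1+1+1+1+1+1+1+1+1+1+1+1+1. Count = 8.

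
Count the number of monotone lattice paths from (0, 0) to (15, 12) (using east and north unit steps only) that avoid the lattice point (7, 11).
Number of paths = 17097444

Total paths from (0, 0) to (15, 12): C(27, 15) = 17383860. Paths through (7, 11): (paths (0, 0) → (7, 11)) × (paths (7, 11) → (15, 12)) = C(18, 7) · C(9, 8) = 31824 · 9 = 286416. Avoidance count = 17383860 − 286416 = 17097444.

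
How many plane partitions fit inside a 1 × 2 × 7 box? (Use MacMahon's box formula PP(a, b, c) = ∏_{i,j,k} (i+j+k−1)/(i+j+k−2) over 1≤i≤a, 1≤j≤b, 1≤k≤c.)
PP(1, 2, 7) = 36

Evaluate the triple product over i = 1..1, j = 1..2, k = 1..7. The factors are (2/1) · (3/2) · (4/3) · (5/4) · (6/5) · (7/6) · (8/7) · (3/2) · … (14 factors total). The numerators and denominators telescope so the product is an integer; carrying out the multiplication exactly gives PP(1, 2, 7) = 36.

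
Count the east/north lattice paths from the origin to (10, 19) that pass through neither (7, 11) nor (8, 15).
Number of paths = 9811140

Inclusion–exclusion. Total paths: C(29, 10) = 20030010. Through P₁: C(18, 7)·C(11, 3) = 5250960. Through P₂: C(23, 8)·C(6, 2) = 7354710. Since P₁ is strictly southwest of P₂, a monotone path through both must visit P₁ then P₂; paths through both = C(18, 7)·C(5, 1)·C(6, 2) = 2386800. Avoid both = 20030010 − 5250960 − 7354710 + 2386800 = 9811140.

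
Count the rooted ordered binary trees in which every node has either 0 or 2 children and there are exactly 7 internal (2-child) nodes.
C_7 = 429

These full binary trees are counted by the Catalan number C_n = (1/(n + 1)) · C(2n, n). For n = 7: C_7 = (1/8) · C(14, 7) = 3432/8 = 429.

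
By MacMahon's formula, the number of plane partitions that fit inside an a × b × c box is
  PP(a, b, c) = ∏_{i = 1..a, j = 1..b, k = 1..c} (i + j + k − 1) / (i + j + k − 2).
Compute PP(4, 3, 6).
PP(4, 3, 6) = 457380

Evaluate the triple product over i = 1..4, j = 1..3, k = 1..6. The factors are (2/1) · (3/2) · (4/3) · (5/4) · (6/5) · (7/6) · (3/2) · (4/3) · … (72 factors total). The numerators and denominators telescope so the product is an integer; carrying out the multiplication exactly gives PP(4, 3, 6) = 457380.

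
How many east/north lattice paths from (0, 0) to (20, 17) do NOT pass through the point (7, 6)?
Number of paths = 11621985606

Total paths from (0, 0) to (20, 17): C(37, 20) = 15905368710. Paths through (7, 6): (paths (0, 0) → (7, 6)) × (paths (7, 6) → (20, 17)) = C(13, 7) · C(24, 13) = 1716 · 2496144 = 4283383104. Avoidance count = 15905368710 − 4283383104 = 11621985606.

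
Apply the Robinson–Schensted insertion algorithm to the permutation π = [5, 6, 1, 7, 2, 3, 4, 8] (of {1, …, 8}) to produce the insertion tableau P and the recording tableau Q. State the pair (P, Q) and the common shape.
P = [1, 2, 3, 4, 8] / [5, 6, 7];  Q = [1, 2, 4, 7, 8] / [3, 5, 6];  common shape = (5, 3)

Row-insert the values π_1, π_2, … into P one at a time, bumping the leftmost entry strictly greater than the inserted value down to the next row. The recording tableau Q records, in position (i, j), the step at which that cell was added to P.
  Insert 5 (step 1): P = [5];  Q = [1]
  Insert 6 (step 2): P = [5, 6];  Q = [1, 2]
  Insert 1 (step 3): P = [1, 6] / [5];  Q = [1, 2] / [3]
  Insert 7 (step 4): P = [1, 6, 7] / [5];  Q = [1, 2, 4] / [3]
  Insert 2 (step 5): P = [1, 2, 7] / [5, 6];  Q = [1, 2, 4] / [3, 5]
  Insert 3 (step 6): P = [1, 2, 3] / [5, 6, 7];  Q = [1, 2, 4] / [3, 5, 6]
  Insert 4 (step 7): P = [1, 2, 3, 4] / [5, 6, 7];  Q = [1, 2, 4, 7] / [3, 5, 6]
  Insert 8 (step 8): P = [1, 2, 3, 4, 8] / [5, 6, 7];  Q = [1, 2, 4, 7, 8] / [3, 5, 6]
Final shape: (5, 3).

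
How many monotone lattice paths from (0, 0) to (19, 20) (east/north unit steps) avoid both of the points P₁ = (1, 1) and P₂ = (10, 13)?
Number of paths = 27215003970

Inclusion–exclusion. Total paths: C(39, 19) = 68923264410. Through P₁: C(2, 1)·C(37, 18) = 35345263800. Through P₂: C(23, 10)·C(16, 9) = 13088115040. Since P₁ is strictly southwest of P₂, a monotone path through both must visit P₁ then P₂; paths through both = C(2, 1)·C(21, 9)·C(16, 9) = 6725118400. Avoid both = 68923264410 − 35345263800 − 13088115040 + 6725118400 = 27215003970.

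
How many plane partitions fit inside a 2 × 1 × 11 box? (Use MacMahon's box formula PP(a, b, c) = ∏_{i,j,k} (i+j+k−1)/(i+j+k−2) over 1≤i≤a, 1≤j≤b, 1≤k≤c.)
PP(2, 1, 11) = 78

Evaluate the triple product over i = 1..2, j = 1..1, k = 1..11. The factors are (2/1) · (3/2) · (4/3) · (5/4) · (6/5) · (7/6) · (8/7) · (9/8) · … (22 factors total). The numerators and denominators telescope so the product is an integer; carrying out the multiplication exactly gives PP(2, 1, 11) = 78.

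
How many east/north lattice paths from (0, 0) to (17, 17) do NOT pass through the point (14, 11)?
Number of paths = 1959184620

Total paths from (0, 0) to (17, 17): C(34, 17) = 2333606220. Paths through (14, 11): (paths (0, 0) → (14, 11)) × (paths (14, 11) → (17, 17)) = C(25, 14) · C(9, 3) = 4457400 · 84 = 374421600. Avoidance count = 2333606220 − 374421600 = 1959184620.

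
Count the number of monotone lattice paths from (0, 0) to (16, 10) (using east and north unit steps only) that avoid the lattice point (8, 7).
Number of paths = 4249960

Total paths from (0, 0) to (16, 10): C(26, 16) = 5311735. Paths through (8, 7): (paths (0, 0) → (8, 7)) × (paths (8, 7) → (16, 10)) = C(15, 8) · C(11, 8) = 6435 · 165 = 1061775. Avoidance count = 5311735 − 1061775 = 4249960.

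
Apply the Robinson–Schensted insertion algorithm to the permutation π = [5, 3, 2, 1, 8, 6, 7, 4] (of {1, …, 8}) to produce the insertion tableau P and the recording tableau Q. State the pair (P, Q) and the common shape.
P = [1, 4, 7] / [2, 6] / [3, 8] / [5];  Q = [1, 5, 7] / [2, 6] / [3, 8] / [4];  common shape = (3, 2, 2, 1)

Row-insert the values π_1, π_2, … into P one at a time, bumping the leftmost entry strictly greater than the inserted value down to the next row. The recording tableau Q records, in position (i, j), the step at which that cell was added to P.
  Insert 5 (step 1): P = [5];  Q = [1]
  Insert 3 (step 2): P = [3] / [5];  Q = [1] / [2]
  Insert 2 (step 3): P = [2] / [3] / [5];  Q = [1] / [2] / [3]
  Insert 1 (step 4): P = [1] / [2] / [3] / [5];  Q = [1] / [2] / [3] / [4]
  Insert 8 (step 5): P = [1, 8] / [2] / [3] / [5];  Q = [1, 5] / [2] / [3] / [4]
  Insert 6 (step 6): P = [1, 6] / [2, 8] / [3] / [5];  Q = [1, 5] / [2, 6] / [3] / [4]
  Insert 7 (step 7): P = [1, 6, 7] / [2, 8] / [3] / [5];  Q = [1, 5, 7] / [2, 6] / [3] / [4]
  Insert 4 (step 8): P = [1, 4, 7] / [2, 6] / [3, 8] / [5];  Q = [1, 5, 7] / [2, 6] / [3, 8] / [4]
Final shape: (3, 2, 2, 1).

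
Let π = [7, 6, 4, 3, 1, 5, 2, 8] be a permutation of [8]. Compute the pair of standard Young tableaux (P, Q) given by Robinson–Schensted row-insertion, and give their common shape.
P = [1, 2, 8] / [3, 5] / [4] / [6] / [7];  Q = [1, 6, 8] / [2, 7] / [3] / [4] / [5];  common shape = (3, 2, 1, 1, 1)

Row-insert the values π_1, π_2, … into P one at a time, bumping the leftmost entry strictly greater than the inserted value down to the next row. The recording tableau Q records, in position (i, j), the step at which that cell was added to P.
  Insert 7 (step 1): P = [7];  Q = [1]
  Insert 6 (step 2): P = [6] / [7];  Q = [1] / [2]
  Insert 4 (step 3): P = [4] / [6] / [7];  Q = [1] / [2] / [3]
  Insert 3 (step 4): P = [3] / [4] / [6] / [7];  Q = [1] / [2] / [3] / [4]
  Insert 1 (step 5): P = [1] / [3] / [4] / [6] / [7];  Q = [1] / [2] / [3] / [4] / [5]
  Insert 5 (step 6): P = [1, 5] / [3] / [4] / [6] / [7];  Q = [1, 6] / [2] / [3] / [4] / [5]
  Insert 2 (step 7): P = [1, 2] / [3, 5] / [4] / [6] / [7];  Q = [1, 6] / [2, 7] / [3] / [4] / [5]
  Insert 8 (step 8): P = [1, 2, 8] / [3, 5] / [4] / [6] / [7];  Q = [1, 6, 8] / [2, 7] / [3] / [4] / [5]
Final shape: (3, 2, 1, 1, 1).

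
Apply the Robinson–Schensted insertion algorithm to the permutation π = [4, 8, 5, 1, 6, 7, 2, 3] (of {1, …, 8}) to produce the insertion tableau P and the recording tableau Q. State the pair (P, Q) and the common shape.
P = [1, 2, 3, 7] / [4, 5, 6] / [8];  Q = [1, 2, 5, 6] / [3, 7, 8] / [4];  common shape = (4, 3, 1)

Row-insert the values π_1, π_2, … into P one at a time, bumping the leftmost entry strictly greater than the inserted value down to the next row. The recording tableau Q records, in position (i, j), the step at which that cell was added to P.
  Insert 4 (step 1): P = [4];  Q = [1]
  Insert 8 (step 2): P = [4, 8];  Q = [1, 2]
  Insert 5 (step 3): P = [4, 5] / [8];  Q = [1, 2] / [3]
  Insert 1 (step 4): P = [1, 5] / [4] / [8];  Q = [1, 2] / [3] / [4]
  Insert 6 (step 5): P = [1, 5, 6] / [4] / [8];  Q = [1, 2, 5] / [3] / [4]
  Insert 7 (step 6): P = [1, 5, 6, 7] / [4] / [8];  Q = [1, 2, 5, 6] / [3] / [4]
  Insert 2 (step 7): P = [1, 2, 6, 7] / [4, 5] / [8];  Q = [1, 2, 5, 6] / [3, 7] / [4]
  Insert 3 (step 8): P = [1, 2, 3, 7] / [4, 5, 6] / [8];  Q = [1, 2, 5, 6] / [3, 7, 8] / [4]
Final shape: (4, 3, 1).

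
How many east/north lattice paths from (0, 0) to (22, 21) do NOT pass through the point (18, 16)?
Number of paths = 774350341680

Total paths from (0, 0) to (22, 21): C(43, 22) = 1052049481860. Paths through (18, 16): (paths (0, 0) → (18, 16)) × (paths (18, 16) → (22, 21)) = C(34, 18) · C(9, 4) = 2203961430 · 126 = 277699140180. Avoidance count = 1052049481860 − 277699140180 = 774350341680.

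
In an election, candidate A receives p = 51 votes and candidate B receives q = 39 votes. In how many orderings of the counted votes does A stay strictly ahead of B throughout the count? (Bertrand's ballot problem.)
Strict-lead orderings = 6261010054585384857444576

Total orderings of the 90 votes with 51 for A: C(90, 51) = 46957575409390386430834320. By the Bertrand ballot formula (Cycle Lemma / reflection principle), the number of orderings in which A is strictly ahead of B throughout is (p − q)/(p + q) · C(p + q, p) = (51 − 39)/(51 + 39) · 46957575409390386430834320 = 6261010054585384857444576.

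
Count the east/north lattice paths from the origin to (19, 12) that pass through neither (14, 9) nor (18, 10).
Number of paths = 68246405

Inclusion–exclusion. Total paths: C(31, 19) = 141120525. Through P₁: C(23, 14)·C(8, 5) = 45762640. Through P₂: C(28, 18)·C(3, 1) = 39369330. Since P₁ is strictly southwest of P₂, a monotone path through both must visit P₁ then P₂; paths through both = C(23, 14)·C(5, 4)·C(3, 1) = 12257850. Avoid both = 141120525 − 45762640 − 39369330 + 12257850 = 68246405.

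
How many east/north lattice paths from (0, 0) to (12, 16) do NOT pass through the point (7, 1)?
Number of paths = 30297723

Total paths from (0, 0) to (12, 16): C(28, 12) = 30421755. Paths through (7, 1): (paths (0, 0) → (7, 1)) × (paths (7, 1) → (12, 16)) = C(8, 7) · C(20, 5) = 8 · 15504 = 124032. Avoidance count = 30421755 − 124032 = 30297723.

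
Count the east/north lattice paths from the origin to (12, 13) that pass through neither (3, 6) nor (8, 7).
Number of paths = 2993830

Inclusion–exclusion. Total paths: C(25, 12) = 5200300. Through P₁: C(9, 3)·C(16, 9) = 960960. Through P₂: C(15, 8)·C(10, 4) = 1351350. Since P₁ is strictly southwest of P₂, a monotone path through both must visit P₁ then P₂; paths through both = C(9, 3)·C(6, 5)·C(10, 4) = 105840. Avoid both = 5200300 − 960960 − 1351350 + 105840 = 2993830.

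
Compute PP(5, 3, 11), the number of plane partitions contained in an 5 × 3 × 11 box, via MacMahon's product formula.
PP(5, 3, 11) = 1837984512

Evaluate the triple product over i = 1..5, j = 1..3, k = 1..11. The factors are (2/1) · (3/2) · (4/3) · (5/4) · (6/5) · (7/6) · (8/7) · (9/8) · … (165 factors total). The numerators and denominators telescope so the product is an integer; carrying out the multiplication exactly gives PP(5, 3, 11) = 1837984512.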